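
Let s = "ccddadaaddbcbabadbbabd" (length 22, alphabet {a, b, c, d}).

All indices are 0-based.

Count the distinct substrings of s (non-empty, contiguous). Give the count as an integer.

226

sorted suffixes:
  #0 SA[0]=6  'aaddbcbabadbbabd'
  #1 SA[1]=13  'abadbbabd'
  #2 SA[2]=19  'abd'
  #3 SA[3]=4  'adaaddbcbabadbbabd'
  #4 SA[4]=15  'adbbabd'
  #5 SA[5]=7  'addbcbabadbbabd'
  #6 SA[6]=12  'babadbbabd'
  #7 SA[7]=18  'babd'
  #8 SA[8]=14  'badbbabd'
  #9 SA[9]=17  'bbabd'
  #10 SA[10]=10  'bcbabadbbabd'
  #11 SA[11]=20  'bd'
  #12 SA[12]=11  'cbabadbbabd'
  #13 SA[13]=0  'ccddadaaddbcbabadbbabd'
  #14 SA[14]=1  'cddadaaddbcbabadbbabd'
  #15 SA[15]=21  'd'
  #16 SA[16]=5  'daaddbcbabadbbabd'
  #17 SA[17]=3  'dadaaddbcbabadbbabd'
  #18 SA[18]=16  'dbbabd'
  #19 SA[19]=9  'dbcbabadbbabd'
  #20 SA[20]=2  'ddadaaddbcbabadbbabd'
  #21 SA[21]=8  'ddbcbabadbbabd'

SA = [6, 13, 19, 4, 15, 7, 12, 18, 14, 17, 10, 20, 11, 0, 1, 21, 5, 3, 16, 9, 2, 8]
[i] adj suffixes → lcp
  [1] 6/13 → 1 ('a')
  [2] 13/19 → 2 ('ab')
  [3] 19/4 → 1 ('a')
  [4] 4/15 → 2 ('ad')
  [5] 15/7 → 2 ('ad')
  [6] 7/12 → 0 ('')
  [7] 12/18 → 3 ('bab')
  [8] 18/14 → 2 ('ba')
  [9] 14/17 → 1 ('b')
  [10] 17/10 → 1 ('b')
  [11] 10/20 → 1 ('b')
  [12] 20/11 → 0 ('')
  [13] 11/0 → 1 ('c')
  [14] 0/1 → 1 ('c')
  [15] 1/21 → 0 ('')
  [16] 21/5 → 1 ('d')
  [17] 5/3 → 2 ('da')
  [18] 3/16 → 1 ('d')
  [19] 16/9 → 2 ('db')
  [20] 9/2 → 1 ('d')
  [21] 2/8 → 2 ('dd')

n(n+1)/2 = 22·23/2 = 253
Σ LCP = 0 + 1 + 2 + 1 + 2 + 2 + 0 + 3 + 2 + 1 + 1 + 1 + 0 + 1 + 1 + 0 + 1 + 2 + 1 + 2 + 1 + 2 = 27
distinct = 253 − 27 = 226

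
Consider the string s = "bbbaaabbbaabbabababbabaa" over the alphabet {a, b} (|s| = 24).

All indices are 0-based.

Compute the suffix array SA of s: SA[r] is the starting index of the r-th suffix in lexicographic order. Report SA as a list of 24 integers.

sorted suffixes:
  #0 SA[0]=23  'a'
  #1 SA[1]=22  'aa'
  #2 SA[2]=3  'aaabbbaabbabababbabaa'
  #3 SA[3]=9  'aabbabababbabaa'
  #4 SA[4]=4  'aabbbaabbabababbabaa'
  #5 SA[5]=20  'abaa'
  #6 SA[6]=13  'abababbabaa'
  #7 SA[7]=15  'ababbabaa'
  #8 SA[8]=17  'abbabaa'
  #9 SA[9]=10  'abbabababbabaa'
  #10 SA[10]=5  'abbbaabbabababbabaa'
  #11 SA[11]=21  'baa'
  #12 SA[12]=2  'baaabbbaabbabababbabaa'
  #13 SA[13]=8  'baabbabababbabaa'
  #14 SA[14]=19  'babaa'
  #15 SA[15]=12  'babababbabaa'
  #16 SA[16]=14  'bababbabaa'
  #17 SA[17]=16  'babbabaa'
  #18 SA[18]=1  'bbaaabbbaabbabababbabaa'
  #19 SA[19]=7  'bbaabbabababbabaa'
  #20 SA[20]=18  'bbabaa'
  #21 SA[21]=11  'bbabababbabaa'
  #22 SA[22]=0  'bbbaaabbbaabbabababbabaa'
  #23 SA[23]=6  'bbbaabbabababbabaa'

[23, 22, 3, 9, 4, 20, 13, 15, 17, 10, 5, 21, 2, 8, 19, 12, 14, 16, 1, 7, 18, 11, 0, 6]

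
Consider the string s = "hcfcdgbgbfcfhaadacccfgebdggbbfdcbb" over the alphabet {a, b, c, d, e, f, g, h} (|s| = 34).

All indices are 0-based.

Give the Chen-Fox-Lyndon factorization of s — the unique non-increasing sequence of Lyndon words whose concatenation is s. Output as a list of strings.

emit factor 1: 'h' (i=0, period=1)
emit factor 2: 'cf' (i=1, period=2)
emit factor 3: 'cdg' (i=3, period=3)
emit factor 4: 'bg' (i=6, period=2)
emit factor 5: 'bfcfh' (i=8, period=5)
emit factor 6: 'aadacccfgebdggbbfdcbb' (i=13, period=21)

["h", "cf", "cdg", "bg", "bfcfh", "aadacccfgebdggbbfdcbb"]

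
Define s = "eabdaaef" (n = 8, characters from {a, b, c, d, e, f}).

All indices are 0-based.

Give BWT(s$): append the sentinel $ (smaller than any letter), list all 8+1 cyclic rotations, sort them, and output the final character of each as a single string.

rank  rotation   last
    0  $eabdaaef  f
    1  aaef$eabd  d
    2  abdaaef$e  e
    3  aef$eabda  a
    4  bdaaef$ea  a
    5  daaef$eab  b
    6  eabdaaef$  $
    7  ef$eabdaa  a
    8  f$eabdaae  e

fdeaab$ae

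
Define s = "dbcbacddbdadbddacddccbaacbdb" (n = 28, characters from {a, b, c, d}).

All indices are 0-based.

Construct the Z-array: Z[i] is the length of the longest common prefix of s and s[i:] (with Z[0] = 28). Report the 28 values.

[28, 0, 0, 0, 0, 0, 1, 2, 0, 1, 0, 2, 0, 1, 1, 0, 0, 1, 1, 0, 0, 0, 0, 0, 0, 0, 2, 0]

Z[0]=28
i=1: fresh scan; Z[1]=0
i=2: fresh scan; Z[2]=0
i=3: fresh scan; Z[3]=0
i=4: fresh scan; Z[4]=0
i=5: fresh scan; Z[5]=0
i=6: fresh scan; Z[6]=1 scan→box=[6,7)
i=7: fresh scan; Z[7]=2 scan→box=[7,9)
i=8: min(r-i=1, Z[1]=0)=0; Z[8]=0
i=9: fresh scan; Z[9]=1 scan→box=[9,10)
i=10: fresh scan; Z[10]=0
i=11: fresh scan; Z[11]=2 scan→box=[11,13)
i=12: min(r-i=1, Z[1]=0)=0; Z[12]=0
i=13: fresh scan; Z[13]=1 scan→box=[13,14)
i=14: fresh scan; Z[14]=1 scan→box=[14,15)
i=15: fresh scan; Z[15]=0
i=16: fresh scan; Z[16]=0
i=17: fresh scan; Z[17]=1 scan→box=[17,18)
i=18: fresh scan; Z[18]=1 scan→box=[18,19)
i=19: fresh scan; Z[19]=0
i=20: fresh scan; Z[20]=0
i=21: fresh scan; Z[21]=0
i=22: fresh scan; Z[22]=0
i=23: fresh scan; Z[23]=0
i=24: fresh scan; Z[24]=0
i=25: fresh scan; Z[25]=0
i=26: fresh scan; Z[26]=2 scan→box=[26,28)
i=27: min(r-i=1, Z[1]=0)=0; Z[27]=0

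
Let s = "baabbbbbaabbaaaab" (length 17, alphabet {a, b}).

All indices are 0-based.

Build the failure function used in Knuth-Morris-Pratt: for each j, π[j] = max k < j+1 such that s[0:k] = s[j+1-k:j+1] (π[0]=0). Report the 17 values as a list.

π[0] = 0
j=1 s[j]='a': π[1]=0 (border '')
j=2 s[j]='a': π[2]=0 (border '')
j=3 s[j]='b': π[3]=1 (border 'b')
j=4 s[j]='b': k: 1→0; π[4]=1 (border 'b')
j=5 s[j]='b': k: 1→0; π[5]=1 (border 'b')
j=6 s[j]='b': k: 1→0; π[6]=1 (border 'b')
j=7 s[j]='b': k: 1→0; π[7]=1 (border 'b')
j=8 s[j]='a': π[8]=2 (border 'ba')
j=9 s[j]='a': π[9]=3 (border 'baa')
j=10 s[j]='b': π[10]=4 (border 'baab')
j=11 s[j]='b': π[11]=5 (border 'baabb')
j=12 s[j]='a': k: 5→1; π[12]=2 (border 'ba')
j=13 s[j]='a': π[13]=3 (border 'baa')
j=14 s[j]='a': k: 3→0; π[14]=0 (border '')
j=15 s[j]='a': π[15]=0 (border '')
j=16 s[j]='b': π[16]=1 (border 'b')

[0, 0, 0, 1, 1, 1, 1, 1, 2, 3, 4, 5, 2, 3, 0, 0, 1]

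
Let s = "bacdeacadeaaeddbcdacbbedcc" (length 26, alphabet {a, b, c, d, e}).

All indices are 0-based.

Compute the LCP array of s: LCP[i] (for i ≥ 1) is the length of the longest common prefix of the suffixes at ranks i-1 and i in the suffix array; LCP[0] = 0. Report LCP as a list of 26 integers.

[0, 1, 2, 2, 1, 1, 0, 1, 1, 1, 0, 1, 1, 1, 1, 2, 0, 1, 1, 1, 1, 3, 0, 2, 1, 2]

rank→(start, suffix):
  0 → (10, 'aaeddbcdacbbedcc')
  1 → (5, 'acadeaaeddbcdacbbedcc')
  2 → (18, 'acbbedcc')
  3 → (1, 'acdeacadeaaeddbcdacbbedcc')
  4 → (7, 'adeaaeddbcdacbbedcc')
  5 → (11, 'aeddbcdacbbedcc')
  6 → (0, 'bacdeacadeaaeddbcdacbbedcc')
  7 → (20, 'bbedcc')
  8 → (15, 'bcdacbbedcc')
  9 → (21, 'bedcc')
  10 → (25, 'c')
  11 → (6, 'cadeaaeddbcdacbbedcc')
  12 → (19, 'cbbedcc')
  13 → (24, 'cc')
  14 → (16, 'cdacbbedcc')
  15 → (2, 'cdeacadeaaeddbcdacbbedcc')
  16 → (17, 'dacbbedcc')
  17 → (14, 'dbcdacbbedcc')
  18 → (23, 'dcc')
  19 → (13, 'ddbcdacbbedcc')
  20 → (8, 'deaaeddbcdacbbedcc')
  21 → (3, 'deacadeaaeddbcdacbbedcc')
  22 → (9, 'eaaeddbcdacbbedcc')
  23 → (4, 'eacadeaaeddbcdacbbedcc')
  24 → (22, 'edcc')
  25 → (12, 'eddbcdacbbedcc')

SA = [10, 5, 18, 1, 7, 11, 0, 20, 15, 21, 25, 6, 19, 24, 16, 2, 17, 14, 23, 13, 8, 3, 9, 4, 22, 12]
rank  pair      lcp
   1  s[10:],s[5:]  1  'a'
   2  s[5:],s[18:]  2  'ac'
   3  s[18:],s[1:]  2  'ac'
   4  s[1:],s[7:]  1  'a'
   5  s[7:],s[11:]  1  'a'
   6  s[11:],s[0:]  0  ''
   7  s[0:],s[20:]  1  'b'
   8  s[20:],s[15:]  1  'b'
   9  s[15:],s[21:]  1  'b'
  10  s[21:],s[25:]  0  ''
  11  s[25:],s[6:]  1  'c'
  12  s[6:],s[19:]  1  'c'
  13  s[19:],s[24:]  1  'c'
  14  s[24:],s[16:]  1  'c'
  15  s[16:],s[2:]  2  'cd'
  16  s[2:],s[17:]  0  ''
  17  s[17:],s[14:]  1  'd'
  18  s[14:],s[23:]  1  'd'
  19  s[23:],s[13:]  1  'd'
  20  s[13:],s[8:]  1  'd'
  21  s[8:],s[3:]  3  'dea'
  22  s[3:],s[9:]  0  ''
  23  s[9:],s[4:]  2  'ea'
  24  s[4:],s[22:]  1  'e'
  25  s[22:],s[12:]  2  'ed'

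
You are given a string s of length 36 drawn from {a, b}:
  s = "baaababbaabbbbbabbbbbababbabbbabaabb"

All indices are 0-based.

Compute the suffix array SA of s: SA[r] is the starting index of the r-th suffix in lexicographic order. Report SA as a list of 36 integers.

[1, 2, 32, 8, 30, 3, 21, 33, 5, 23, 26, 15, 9, 35, 0, 31, 7, 29, 20, 4, 22, 25, 14, 34, 6, 28, 19, 24, 13, 27, 18, 12, 17, 11, 16, 10]

rank | idx | suffix
   0 |   1 | aaababbaabbbbbabbbbbababbabbbabaabb
   1 |   2 | aababbaabbbbbabbbbbababbabbbabaabb
   2 |  32 | aabb
   3 |   8 | aabbbbbabbbbbababbabbbabaabb
   4 |  30 | abaabb
   5 |   3 | ababbaabbbbbabbbbbababbabbbabaabb
   6 |  21 | ababbabbbabaabb
   7 |  33 | abb
   8 |   5 | abbaabbbbbabbbbbababbabbbabaabb
   9 |  23 | abbabbbabaabb
  10 |  26 | abbbabaabb
  11 |  15 | abbbbbababbabbbabaabb
  12 |   9 | abbbbbabbbbbababbabbbabaabb
  13 |  35 | b
  14 |   0 | baaababbaabbbbbabbbbbababbabbbabaabb
  15 |  31 | baabb
  16 |   7 | baabbbbbabbbbbababbabbbabaabb
  17 |  29 | babaabb
  18 |  20 | bababbabbbabaabb
  19 |   4 | babbaabbbbbabbbbbababbabbbabaabb
  20 |  22 | babbabbbabaabb
  21 |  25 | babbbabaabb
  22 |  14 | babbbbbababbabbbabaabb
  23 |  34 | bb
  24 |   6 | bbaabbbbbabbbbbababbabbbabaabb
  25 |  28 | bbabaabb
  26 |  19 | bbababbabbbabaabb
  27 |  24 | bbabbbabaabb
  28 |  13 | bbabbbbbababbabbbabaabb
  29 |  27 | bbbabaabb
  30 |  18 | bbbababbabbbabaabb
  31 |  12 | bbbabbbbbababbabbbabaabb
  32 |  17 | bbbbababbabbbabaabb
  33 |  11 | bbbbabbbbbababbabbbabaabb
  34 |  16 | bbbbbababbabbbabaabb
  35 |  10 | bbbbbabbbbbababbabbbabaabb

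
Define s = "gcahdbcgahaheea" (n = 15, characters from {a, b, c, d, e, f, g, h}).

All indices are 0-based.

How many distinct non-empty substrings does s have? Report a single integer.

sorted suffixes:
  #0 SA[0]=14  'a'
  #1 SA[1]=8  'ahaheea'
  #2 SA[2]=2  'ahdbcgahaheea'
  #3 SA[3]=10  'aheea'
  #4 SA[4]=5  'bcgahaheea'
  #5 SA[5]=1  'cahdbcgahaheea'
  #6 SA[6]=6  'cgahaheea'
  #7 SA[7]=4  'dbcgahaheea'
  #8 SA[8]=13  'ea'
  #9 SA[9]=12  'eea'
  #10 SA[10]=7  'gahaheea'
  #11 SA[11]=0  'gcahdbcgahaheea'
  #12 SA[12]=9  'haheea'
  #13 SA[13]=3  'hdbcgahaheea'
  #14 SA[14]=11  'heea'

SA = [14, 8, 2, 10, 5, 1, 6, 4, 13, 12, 7, 0, 9, 3, 11]
[i] adj suffixes → lcp
  [1] 14/8 → 1 ('a')
  [2] 8/2 → 2 ('ah')
  [3] 2/10 → 2 ('ah')
  [4] 10/5 → 0 ('')
  [5] 5/1 → 0 ('')
  [6] 1/6 → 1 ('c')
  [7] 6/4 → 0 ('')
  [8] 4/13 → 0 ('')
  [9] 13/12 → 1 ('e')
  [10] 12/7 → 0 ('')
  [11] 7/0 → 1 ('g')
  [12] 0/9 → 0 ('')
  [13] 9/3 → 1 ('h')
  [14] 3/11 → 1 ('h')

n(n+1)/2 = 15·16/2 = 120
Σ LCP = 0 + 1 + 2 + 2 + 0 + 0 + 1 + 0 + 0 + 1 + 0 + 1 + 0 + 1 + 1 = 10
distinct = 120 − 10 = 110

110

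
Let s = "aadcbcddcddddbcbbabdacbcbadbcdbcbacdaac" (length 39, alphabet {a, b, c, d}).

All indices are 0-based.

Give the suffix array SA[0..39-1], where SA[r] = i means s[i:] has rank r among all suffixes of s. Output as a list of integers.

rank | idx | suffix
   0 |  36 | aac
   1 |   0 | aadcbcddcddddbcbbabdacbcbadbcdbcbacdaac
   2 |  17 | abdacbcbadbcdbcbacdaac
   3 |  37 | ac
   4 |  20 | acbcbadbcdbcbacdaac
   5 |  33 | acdaac
   6 |  25 | adbcdbcbacdaac
   7 |   1 | adcbcddcddddbcbbabdacbcbadbcdbcbacdaac
   8 |  16 | babdacbcbadbcdbcbacdaac
   9 |  32 | bacdaac
  10 |  24 | badbcdbcbacdaac
  11 |  15 | bbabdacbcbadbcdbcbacdaac
  12 |  30 | bcbacdaac
  13 |  22 | bcbadbcdbcbacdaac
  14 |  13 | bcbbabdacbcbadbcdbcbacdaac
  15 |  27 | bcdbcbacdaac
  16 |   4 | bcddcddddbcbbabdacbcbadbcdbcbacdaac
  17 |  18 | bdacbcbadbcdbcbacdaac
  18 |  38 | c
  19 |  31 | cbacdaac
  20 |  23 | cbadbcdbcbacdaac
  21 |  14 | cbbabdacbcbadbcdbcbacdaac
  22 |  21 | cbcbadbcdbcbacdaac
  23 |   3 | cbcddcddddbcbbabdacbcbadbcdbcbacdaac
  24 |  34 | cdaac
  25 |  28 | cdbcbacdaac
  26 |   5 | cddcddddbcbbabdacbcbadbcdbcbacdaac
  27 |   8 | cddddbcbbabdacbcbadbcdbcbacdaac
  28 |  35 | daac
  29 |  19 | dacbcbadbcdbcbacdaac
  30 |  29 | dbcbacdaac
  31 |  12 | dbcbbabdacbcbadbcdbcbacdaac
  32 |  26 | dbcdbcbacdaac
  33 |   2 | dcbcddcddddbcbbabdacbcbadbcdbcbacdaac
  34 |   7 | dcddddbcbbabdacbcbadbcdbcbacdaac
  35 |  11 | ddbcbbabdacbcbadbcdbcbacdaac
  36 |   6 | ddcddddbcbbabdacbcbadbcdbcbacdaac
  37 |  10 | dddbcbbabdacbcbadbcdbcbacdaac
  38 |   9 | ddddbcbbabdacbcbadbcdbcbacdaac

[36, 0, 17, 37, 20, 33, 25, 1, 16, 32, 24, 15, 30, 22, 13, 27, 4, 18, 38, 31, 23, 14, 21, 3, 34, 28, 5, 8, 35, 19, 29, 12, 26, 2, 7, 11, 6, 10, 9]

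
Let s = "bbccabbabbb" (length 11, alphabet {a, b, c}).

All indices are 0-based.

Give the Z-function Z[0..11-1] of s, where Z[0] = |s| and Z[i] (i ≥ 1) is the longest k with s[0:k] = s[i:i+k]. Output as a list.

Z[0]=11
i=1: i≥r, start 0; Z[1]=1 scan→box=[1,2)
i=2: i≥r, start 0; Z[2]=0
i=3: i≥r, start 0; Z[3]=0
i=4: i≥r, start 0; Z[4]=0
i=5: i≥r, start 0; Z[5]=2 scan→box=[5,7)
i=6: min(r-i=1, Z[1]=1)=1; Z[6]=1
i=7: i≥r, start 0; Z[7]=0
i=8: i≥r, start 0; Z[8]=2 scan→box=[8,10)
i=9: min(r-i=1, Z[1]=1)=1; Z[9]=2 scan→box=[9,11)
i=10: min(r-i=1, Z[1]=1)=1; Z[10]=1

[11, 1, 0, 0, 0, 2, 1, 0, 2, 2, 1]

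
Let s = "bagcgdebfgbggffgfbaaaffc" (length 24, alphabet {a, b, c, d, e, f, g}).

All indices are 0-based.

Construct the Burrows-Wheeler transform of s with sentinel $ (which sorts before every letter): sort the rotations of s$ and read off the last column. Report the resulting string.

rank  rotation                   last
    0  $bagcgdebfgbggffgfbaaaffc  c
    1  aaaffc$bagcgdebfgbggffgfb  b
    2  aaffc$bagcgdebfgbggffgfba  a
    3  affc$bagcgdebfgbggffgfbaa  a
    4  agcgdebfgbggffgfbaaaffc$b  b
    5  baaaffc$bagcgdebfgbggffgf  f
    6  bagcgdebfgbggffgfbaaaffc$  $
    7  bfgbggffgfbaaaffc$bagcgde  e
    8  bggffgfbaaaffc$bagcgdebfg  g
    9  c$bagcgdebfgbggffgfbaaaff  f
   10  cgdebfgbggffgfbaaaffc$bag  g
   11  debfgbggffgfbaaaffc$bagcg  g
   12  ebfgbggffgfbaaaffc$bagcgd  d
   13  fbaaaffc$bagcgdebfgbggffg  g
   14  fc$bagcgdebfgbggffgfbaaaf  f
   15  ffc$bagcgdebfgbggffgfbaaa  a
   16  ffgfbaaaffc$bagcgdebfgbgg  g
   17  fgbggffgfbaaaffc$bagcgdeb  b
   18  fgfbaaaffc$bagcgdebfgbggf  f
   19  gbggffgfbaaaffc$bagcgdebf  f
   20  gcgdebfgbggffgfbaaaffc$ba  a
   21  gdebfgbggffgfbaaaffc$bagc  c
   22  gfbaaaffc$bagcgdebfgbggff  f
   23  gffgfbaaaffc$bagcgdebfgbg  g
   24  ggffgfbaaaffc$bagcgdebfgb  b

cbaabf$egfggdgfagbffacfgb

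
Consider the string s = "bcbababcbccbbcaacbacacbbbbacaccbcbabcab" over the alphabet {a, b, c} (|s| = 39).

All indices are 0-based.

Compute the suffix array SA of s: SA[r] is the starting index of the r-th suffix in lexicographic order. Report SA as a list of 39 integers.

[14, 37, 3, 34, 5, 18, 26, 15, 20, 28, 38, 2, 33, 4, 17, 25, 24, 23, 22, 11, 12, 35, 0, 31, 6, 8, 13, 36, 19, 27, 1, 32, 16, 21, 10, 30, 7, 9, 29]

rank | idx | suffix
   0 |  14 | aacbacacbbbbacaccbcbabcab
   1 |  37 | ab
   2 |   3 | ababcbccbbcaacbacacbbbbacaccbcbabcab
   3 |  34 | abcab
   4 |   5 | abcbccbbcaacbacacbbbbacaccbcbabcab
   5 |  18 | acacbbbbacaccbcbabcab
   6 |  26 | acaccbcbabcab
   7 |  15 | acbacacbbbbacaccbcbabcab
   8 |  20 | acbbbbacaccbcbabcab
   9 |  28 | accbcbabcab
  10 |  38 | b
  11 |   2 | bababcbccbbcaacbacacbbbbacaccbcbabcab
  12 |  33 | babcab
  13 |   4 | babcbccbbcaacbacacbbbbacaccbcbabcab
  14 |  17 | bacacbbbbacaccbcbabcab
  15 |  25 | bacaccbcbabcab
  16 |  24 | bbacaccbcbabcab
  17 |  23 | bbbacaccbcbabcab
  18 |  22 | bbbbacaccbcbabcab
  19 |  11 | bbcaacbacacbbbbacaccbcbabcab
  20 |  12 | bcaacbacacbbbbacaccbcbabcab
  21 |  35 | bcab
  22 |   0 | bcbababcbccbbcaacbacacbbbbacaccbcbabcab
  23 |  31 | bcbabcab
  24 |   6 | bcbccbbcaacbacacbbbbacaccbcbabcab
  25 |   8 | bccbbcaacbacacbbbbacaccbcbabcab
  26 |  13 | caacbacacbbbbacaccbcbabcab
  27 |  36 | cab
  28 |  19 | cacbbbbacaccbcbabcab
  29 |  27 | caccbcbabcab
  30 |   1 | cbababcbccbbcaacbacacbbbbacaccbcbabcab
  31 |  32 | cbabcab
  32 |  16 | cbacacbbbbacaccbcbabcab
  33 |  21 | cbbbbacaccbcbabcab
  34 |  10 | cbbcaacbacacbbbbacaccbcbabcab
  35 |  30 | cbcbabcab
  36 |   7 | cbccbbcaacbacacbbbbacaccbcbabcab
  37 |   9 | ccbbcaacbacacbbbbacaccbcbabcab
  38 |  29 | ccbcbabcab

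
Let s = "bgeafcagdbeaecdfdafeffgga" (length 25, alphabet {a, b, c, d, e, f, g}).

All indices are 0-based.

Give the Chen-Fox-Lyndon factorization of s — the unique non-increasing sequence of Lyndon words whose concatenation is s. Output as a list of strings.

emit factor 1: 'bge' (i=0, period=3)
emit factor 2: 'afcagdbe' (i=3, period=8)
emit factor 3: 'aecdfdafeffgg' (i=11, period=13)
emit factor 4: 'a' (i=24, period=1)

["bge", "afcagdbe", "aecdfdafeffgg", "a"]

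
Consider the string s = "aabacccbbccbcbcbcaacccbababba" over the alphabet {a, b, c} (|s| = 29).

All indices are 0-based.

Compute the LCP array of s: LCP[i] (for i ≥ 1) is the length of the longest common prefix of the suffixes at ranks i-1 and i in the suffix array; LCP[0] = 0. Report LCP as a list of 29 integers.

rank | idx | suffix
   0 |  28 | a
   1 |   0 | aabacccbbccbcbcbcaacccbababba
   2 |  17 | aacccbababba
   3 |  23 | ababba
   4 |   1 | abacccbbccbcbcbcaacccbababba
   5 |  25 | abba
   6 |  18 | acccbababba
   7 |   3 | acccbbccbcbcbcaacccbababba
   8 |  27 | ba
   9 |  22 | bababba
  10 |  24 | babba
  11 |   2 | bacccbbccbcbcbcaacccbababba
  12 |  26 | bba
  13 |   7 | bbccbcbcbcaacccbababba
  14 |  15 | bcaacccbababba
  15 |  13 | bcbcaacccbababba
  16 |  11 | bcbcbcaacccbababba
  17 |   8 | bccbcbcbcaacccbababba
  18 |  16 | caacccbababba
  19 |  21 | cbababba
  20 |   6 | cbbccbcbcbcaacccbababba
  21 |  14 | cbcaacccbababba
  22 |  12 | cbcbcaacccbababba
  23 |  10 | cbcbcbcaacccbababba
  24 |  20 | ccbababba
  25 |   5 | ccbbccbcbcbcaacccbababba
  26 |   9 | ccbcbcbcaacccbababba
  27 |  19 | cccbababba
  28 |   4 | cccbbccbcbcbcaacccbababba

SA = [28, 0, 17, 23, 1, 25, 18, 3, 27, 22, 24, 2, 26, 7, 15, 13, 11, 8, 16, 21, 6, 14, 12, 10, 20, 5, 9, 19, 4]
i: (SA[i-1],SA[i]) lcp shared
  1: (28,0) 1 'a'
  2: (0,17) 2 'aa'
  3: (17,23) 1 'a'
  4: (23,1) 3 'aba'
  5: (1,25) 2 'ab'
  6: (25,18) 1 'a'
  7: (18,3) 5 'acccb'
  8: (3,27) 0 ''
  9: (27,22) 2 'ba'
  10: (22,24) 3 'bab'
  11: (24,2) 2 'ba'
  12: (2,26) 1 'b'
  13: (26,7) 2 'bb'
  14: (7,15) 1 'b'
  15: (15,13) 2 'bc'
  16: (13,11) 4 'bcbc'
  17: (11,8) 2 'bc'
  18: (8,16) 0 ''
  19: (16,21) 1 'c'
  20: (21,6) 2 'cb'
  21: (6,14) 2 'cb'
  22: (14,12) 3 'cbc'
  23: (12,10) 5 'cbcbc'
  24: (10,20) 1 'c'
  25: (20,5) 3 'ccb'
  26: (5,9) 3 'ccb'
  27: (9,19) 2 'cc'
  28: (19,4) 4 'cccb'

[0, 1, 2, 1, 3, 2, 1, 5, 0, 2, 3, 2, 1, 2, 1, 2, 4, 2, 0, 1, 2, 2, 3, 5, 1, 3, 3, 2, 4]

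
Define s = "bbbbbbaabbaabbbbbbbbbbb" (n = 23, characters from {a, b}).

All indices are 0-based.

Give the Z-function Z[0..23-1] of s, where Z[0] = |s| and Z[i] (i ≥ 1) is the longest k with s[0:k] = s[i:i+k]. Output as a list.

[23, 5, 4, 3, 2, 1, 0, 0, 2, 1, 0, 0, 6, 6, 6, 6, 6, 6, 5, 4, 3, 2, 1]

Z[0]=23
i=1: outside box; Z[1]=5 grow→box=[1,6)
i=2: min(r-i=4, Z[1]=5)=4; Z[2]=4
i=3: min(r-i=3, Z[2]=4)=3; Z[3]=3
i=4: min(r-i=2, Z[3]=3)=2; Z[4]=2
i=5: min(r-i=1, Z[4]=2)=1; Z[5]=1
i=6: outside box; Z[6]=0
i=7: outside box; Z[7]=0
i=8: outside box; Z[8]=2 grow→box=[8,10)
i=9: min(r-i=1, Z[1]=5)=1; Z[9]=1
i=10: outside box; Z[10]=0
i=11: outside box; Z[11]=0
i=12: outside box; Z[12]=6 grow→box=[12,18)
i=13: min(r-i=5, Z[1]=5)=5; Z[13]=6 grow→box=[13,19)
i=14: min(r-i=5, Z[1]=5)=5; Z[14]=6 grow→box=[14,20)
i=15: min(r-i=5, Z[1]=5)=5; Z[15]=6 grow→box=[15,21)
i=16: min(r-i=5, Z[1]=5)=5; Z[16]=6 grow→box=[16,22)
i=17: min(r-i=5, Z[1]=5)=5; Z[17]=6 grow→box=[17,23)
i=18: min(r-i=5, Z[1]=5)=5; Z[18]=5
i=19: min(r-i=4, Z[2]=4)=4; Z[19]=4
i=20: min(r-i=3, Z[3]=3)=3; Z[20]=3
i=21: min(r-i=2, Z[4]=2)=2; Z[21]=2
i=22: min(r-i=1, Z[5]=1)=1; Z[22]=1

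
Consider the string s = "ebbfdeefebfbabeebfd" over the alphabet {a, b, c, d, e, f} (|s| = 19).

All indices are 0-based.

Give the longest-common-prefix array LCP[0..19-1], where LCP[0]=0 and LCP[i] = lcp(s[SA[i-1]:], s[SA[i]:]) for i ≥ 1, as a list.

sorted suffixes:
  #0 SA[0]=12  'abeebfd'
  #1 SA[1]=11  'babeebfd'
  #2 SA[2]=1  'bbfdeefebfbabeebfd'
  #3 SA[3]=13  'beebfd'
  #4 SA[4]=9  'bfbabeebfd'
  #5 SA[5]=16  'bfd'
  #6 SA[6]=2  'bfdeefebfbabeebfd'
  #7 SA[7]=18  'd'
  #8 SA[8]=4  'deefebfbabeebfd'
  #9 SA[9]=0  'ebbfdeefebfbabeebfd'
  #10 SA[10]=8  'ebfbabeebfd'
  #11 SA[11]=15  'ebfd'
  #12 SA[12]=14  'eebfd'
  #13 SA[13]=5  'eefebfbabeebfd'
  #14 SA[14]=6  'efebfbabeebfd'
  #15 SA[15]=10  'fbabeebfd'
  #16 SA[16]=17  'fd'
  #17 SA[17]=3  'fdeefebfbabeebfd'
  #18 SA[18]=7  'febfbabeebfd'

SA = [12, 11, 1, 13, 9, 16, 2, 18, 4, 0, 8, 15, 14, 5, 6, 10, 17, 3, 7]
i: (SA[i-1],SA[i]) lcp shared
  1: (12,11) 0 ''
  2: (11,1) 1 'b'
  3: (1,13) 1 'b'
  4: (13,9) 1 'b'
  5: (9,16) 2 'bf'
  6: (16,2) 3 'bfd'
  7: (2,18) 0 ''
  8: (18,4) 1 'd'
  9: (4,0) 0 ''
  10: (0,8) 2 'eb'
  11: (8,15) 3 'ebf'
  12: (15,14) 1 'e'
  13: (14,5) 2 'ee'
  14: (5,6) 1 'e'
  15: (6,10) 0 ''
  16: (10,17) 1 'f'
  17: (17,3) 2 'fd'
  18: (3,7) 1 'f'

[0, 0, 1, 1, 1, 2, 3, 0, 1, 0, 2, 3, 1, 2, 1, 0, 1, 2, 1]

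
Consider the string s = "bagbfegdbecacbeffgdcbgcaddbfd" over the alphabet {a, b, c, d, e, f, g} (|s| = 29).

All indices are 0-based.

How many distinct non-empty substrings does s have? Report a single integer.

407

rank→(start, suffix):
  0 → (11, 'acbeffgdcbgcaddbfd')
  1 → (23, 'addbfd')
  2 → (1, 'agbfegdbecacbeffgdcbgcaddbfd')
  3 → (0, 'bagbfegdbecacbeffgdcbgcaddbfd')
  4 → (8, 'becacbeffgdcbgcaddbfd')
  5 → (13, 'beffgdcbgcaddbfd')
  6 → (26, 'bfd')
  7 → (3, 'bfegdbecacbeffgdcbgcaddbfd')
  8 → (20, 'bgcaddbfd')
  9 → (10, 'cacbeffgdcbgcaddbfd')
  10 → (22, 'caddbfd')
  11 → (12, 'cbeffgdcbgcaddbfd')
  12 → (19, 'cbgcaddbfd')
  13 → (28, 'd')
  14 → (7, 'dbecacbeffgdcbgcaddbfd')
  15 → (25, 'dbfd')
  16 → (18, 'dcbgcaddbfd')
  17 → (24, 'ddbfd')
  18 → (9, 'ecacbeffgdcbgcaddbfd')
  19 → (14, 'effgdcbgcaddbfd')
  20 → (5, 'egdbecacbeffgdcbgcaddbfd')
  21 → (27, 'fd')
  22 → (4, 'fegdbecacbeffgdcbgcaddbfd')
  23 → (15, 'ffgdcbgcaddbfd')
  24 → (16, 'fgdcbgcaddbfd')
  25 → (2, 'gbfegdbecacbeffgdcbgcaddbfd')
  26 → (21, 'gcaddbfd')
  27 → (6, 'gdbecacbeffgdcbgcaddbfd')
  28 → (17, 'gdcbgcaddbfd')

SA = [11, 23, 1, 0, 8, 13, 26, 3, 20, 10, 22, 12, 19, 28, 7, 25, 18, 24, 9, 14, 5, 27, 4, 15, 16, 2, 21, 6, 17]
[i] adj suffixes → lcp
  [1] 11/23 → 1 ('a')
  [2] 23/1 → 1 ('a')
  [3] 1/0 → 0 ('')
  [4] 0/8 → 1 ('b')
  [5] 8/13 → 2 ('be')
  [6] 13/26 → 1 ('b')
  [7] 26/3 → 2 ('bf')
  [8] 3/20 → 1 ('b')
  [9] 20/10 → 0 ('')
  [10] 10/22 → 2 ('ca')
  [11] 22/12 → 1 ('c')
  [12] 12/19 → 2 ('cb')
  [13] 19/28 → 0 ('')
  [14] 28/7 → 1 ('d')
  [15] 7/25 → 2 ('db')
  [16] 25/18 → 1 ('d')
  [17] 18/24 → 1 ('d')
  [18] 24/9 → 0 ('')
  [19] 9/14 → 1 ('e')
  [20] 14/5 → 1 ('e')
  [21] 5/27 → 0 ('')
  [22] 27/4 → 1 ('f')
  [23] 4/15 → 1 ('f')
  [24] 15/16 → 1 ('f')
  [25] 16/2 → 0 ('')
  [26] 2/21 → 1 ('g')
  [27] 21/6 → 1 ('g')
  [28] 6/17 → 2 ('gd')

n(n+1)/2 = 29·30/2 = 435
Σ LCP = 0 + 1 + 1 + 0 + 1 + 2 + 1 + 2 + 1 + 0 + 2 + 1 + 2 + 0 + 1 + 2 + 1 + 1 + 0 + 1 + 1 + 0 + 1 + 1 + 1 + 0 + 1 + 1 + 2 = 28
distinct = 435 − 28 = 407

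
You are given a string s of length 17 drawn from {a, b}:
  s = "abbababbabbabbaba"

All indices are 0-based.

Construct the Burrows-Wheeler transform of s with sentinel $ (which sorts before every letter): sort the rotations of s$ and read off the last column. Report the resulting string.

rank  rotation            last
    0  $abbababbabbabbaba  a
    1  a$abbababbabbabbab  b
    2  aba$abbababbabbabb  b
    3  ababbabbabbaba$abb  b
    4  abbaba$abbababbabb  b
    5  abbababbabbabbaba$  $
    6  abbabbaba$abbababb  b
    7  abbabbabbaba$abbab  b
    8  ba$abbababbabbabba  a
    9  baba$abbababbabbab  b
   10  bababbabbabbaba$ab  b
   11  babbaba$abbababbab  b
   12  babbabbaba$abbabab  b
   13  babbabbabbaba$abba  a
   14  bbaba$abbababbabba  a
   15  bbababbabbabbaba$a  a
   16  bbabbaba$abbababba  a
   17  bbabbabbaba$abbaba  a

abbbb$bbabbbbaaaaa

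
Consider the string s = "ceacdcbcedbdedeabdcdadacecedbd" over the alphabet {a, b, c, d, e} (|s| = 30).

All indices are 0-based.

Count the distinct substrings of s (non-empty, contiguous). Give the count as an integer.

rank→(start, suffix):
  0 → (15, 'abdcdadacecedbd')
  1 → (2, 'acdcbcedbdedeabdcdadacecedbd')
  2 → (22, 'acecedbd')
  3 → (20, 'adacecedbd')
  4 → (6, 'bcedbdedeabdcdadacecedbd')
  5 → (28, 'bd')
  6 → (16, 'bdcdadacecedbd')
  7 → (10, 'bdedeabdcdadacecedbd')
  8 → (5, 'cbcedbdedeabdcdadacecedbd')
  9 → (18, 'cdadacecedbd')
  10 → (3, 'cdcbcedbdedeabdcdadacecedbd')
  11 → (0, 'ceacdcbcedbdedeabdcdadacecedbd')
  12 → (23, 'cecedbd')
  13 → (25, 'cedbd')
  14 → (7, 'cedbdedeabdcdadacecedbd')
  15 → (29, 'd')
  16 → (21, 'dacecedbd')
  17 → (19, 'dadacecedbd')
  18 → (27, 'dbd')
  19 → (9, 'dbdedeabdcdadacecedbd')
  20 → (4, 'dcbcedbdedeabdcdadacecedbd')
  21 → (17, 'dcdadacecedbd')
  22 → (13, 'deabdcdadacecedbd')
  23 → (11, 'dedeabdcdadacecedbd')
  24 → (14, 'eabdcdadacecedbd')
  25 → (1, 'eacdcbcedbdedeabdcdadacecedbd')
  26 → (24, 'ecedbd')
  27 → (26, 'edbd')
  28 → (8, 'edbdedeabdcdadacecedbd')
  29 → (12, 'edeabdcdadacecedbd')

SA = [15, 2, 22, 20, 6, 28, 16, 10, 5, 18, 3, 0, 23, 25, 7, 29, 21, 19, 27, 9, 4, 17, 13, 11, 14, 1, 24, 26, 8, 12]
[i] adj suffixes → lcp
  [1] 15/2 → 1 ('a')
  [2] 2/22 → 2 ('ac')
  [3] 22/20 → 1 ('a')
  [4] 20/6 → 0 ('')
  [5] 6/28 → 1 ('b')
  [6] 28/16 → 2 ('bd')
  [7] 16/10 → 2 ('bd')
  [8] 10/5 → 0 ('')
  [9] 5/18 → 1 ('c')
  [10] 18/3 → 2 ('cd')
  [11] 3/0 → 1 ('c')
  [12] 0/23 → 2 ('ce')
  [13] 23/25 → 2 ('ce')
  [14] 25/7 → 5 ('cedbd')
  [15] 7/29 → 0 ('')
  [16] 29/21 → 1 ('d')
  [17] 21/19 → 2 ('da')
  [18] 19/27 → 1 ('d')
  [19] 27/9 → 3 ('dbd')
  [20] 9/4 → 1 ('d')
  [21] 4/17 → 2 ('dc')
  [22] 17/13 → 1 ('d')
  [23] 13/11 → 2 ('de')
  [24] 11/14 → 0 ('')
  [25] 14/1 → 2 ('ea')
  [26] 1/24 → 1 ('e')
  [27] 24/26 → 1 ('e')
  [28] 26/8 → 4 ('edbd')
  [29] 8/12 → 2 ('ed')

n(n+1)/2 = 30·31/2 = 465
Σ LCP = 0 + 1 + 2 + 1 + 0 + 1 + 2 + 2 + 0 + 1 + 2 + 1 + 2 + 2 + 5 + 0 + 1 + 2 + 1 + 3 + 1 + 2 + 1 + 2 + 0 + 2 + 1 + 1 + 4 + 2 = 45
distinct = 465 − 45 = 420

420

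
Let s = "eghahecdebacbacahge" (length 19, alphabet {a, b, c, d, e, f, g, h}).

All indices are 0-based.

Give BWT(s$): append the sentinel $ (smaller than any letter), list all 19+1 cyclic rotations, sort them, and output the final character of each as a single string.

rank  rotation              last
    0  $eghahecdebacbacahge  e
    1  acahge$eghahecdebacb  b
    2  acbacahge$eghahecdeb  b
    3  ahecdebacbacahge$egh  h
    4  ahge$eghahecdebacbac  c
    5  bacahge$eghahecdebac  c
    6  bacbacahge$eghahecde  e
    7  cahge$eghahecdebacba  a
    8  cbacahge$eghahecdeba  a
    9  cdebacbacahge$eghahe  e
   10  debacbacahge$eghahec  c
   11  e$eghahecdebacbacahg  g
   12  ebacbacahge$eghahecd  d
   13  ecdebacbacahge$eghah  h
   14  eghahecdebacbacahge$  $
   15  ge$eghahecdebacbacah  h
   16  ghahecdebacbacahge$e  e
   17  hahecdebacbacahge$eg  g
   18  hecdebacbacahge$egha  a
   19  hge$eghahecdebacbaca  a

ebbhcceaaecgdh$hegaa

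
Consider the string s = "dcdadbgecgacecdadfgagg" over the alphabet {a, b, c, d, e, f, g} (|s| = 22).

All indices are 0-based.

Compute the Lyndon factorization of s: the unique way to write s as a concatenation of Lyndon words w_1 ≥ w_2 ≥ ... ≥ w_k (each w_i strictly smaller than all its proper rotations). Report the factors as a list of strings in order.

["d", "cd", "adbgecg", "acecdadfgagg"]

emit factor 1: 'd' (i=0, period=1)
emit factor 2: 'cd' (i=1, period=2)
emit factor 3: 'adbgecg' (i=3, period=7)
emit factor 4: 'acecdadfgagg' (i=10, period=12)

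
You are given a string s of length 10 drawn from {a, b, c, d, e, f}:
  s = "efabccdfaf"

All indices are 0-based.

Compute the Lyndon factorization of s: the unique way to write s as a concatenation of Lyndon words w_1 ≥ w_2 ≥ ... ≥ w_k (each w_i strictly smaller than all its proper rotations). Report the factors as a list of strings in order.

["ef", "abccdfaf"]

emit factor 1: 'ef' (i=0, period=2)
emit factor 2: 'abccdfaf' (i=2, period=8)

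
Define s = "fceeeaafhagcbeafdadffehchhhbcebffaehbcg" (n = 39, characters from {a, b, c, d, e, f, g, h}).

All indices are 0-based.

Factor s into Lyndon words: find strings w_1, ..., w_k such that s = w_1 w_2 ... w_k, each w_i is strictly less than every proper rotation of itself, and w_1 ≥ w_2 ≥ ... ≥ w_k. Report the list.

["f", "ceee", "aafhagcbeafdadffehchhhbcebffaehbcg"]

emit factor 1: 'f' (i=0, period=1)
emit factor 2: 'ceee' (i=1, period=4)
emit factor 3: 'aafhagcbeafdadffehchhhbcebffaehbcg' (i=5, period=34)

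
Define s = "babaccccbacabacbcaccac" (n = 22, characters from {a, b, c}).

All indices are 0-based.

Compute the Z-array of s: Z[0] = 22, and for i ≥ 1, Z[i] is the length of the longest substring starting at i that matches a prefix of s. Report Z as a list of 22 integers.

Z[0]=22
i=1: fresh scan; Z[1]=0
i=2: fresh scan; Z[2]=2 extend→box=[2,4)
i=3: min(r-i=1, Z[1]=0)=0; Z[3]=0
i=4: fresh scan; Z[4]=0
i=5: fresh scan; Z[5]=0
i=6: fresh scan; Z[6]=0
i=7: fresh scan; Z[7]=0
i=8: fresh scan; Z[8]=2 extend→box=[8,10)
i=9: min(r-i=1, Z[1]=0)=0; Z[9]=0
i=10: fresh scan; Z[10]=0
i=11: fresh scan; Z[11]=0
i=12: fresh scan; Z[12]=2 extend→box=[12,14)
i=13: min(r-i=1, Z[1]=0)=0; Z[13]=0
i=14: fresh scan; Z[14]=0
i=15: fresh scan; Z[15]=1 extend→box=[15,16)
i=16: fresh scan; Z[16]=0
i=17: fresh scan; Z[17]=0
i=18: fresh scan; Z[18]=0
i=19: fresh scan; Z[19]=0
i=20: fresh scan; Z[20]=0
i=21: fresh scan; Z[21]=0

[22, 0, 2, 0, 0, 0, 0, 0, 2, 0, 0, 0, 2, 0, 0, 1, 0, 0, 0, 0, 0, 0]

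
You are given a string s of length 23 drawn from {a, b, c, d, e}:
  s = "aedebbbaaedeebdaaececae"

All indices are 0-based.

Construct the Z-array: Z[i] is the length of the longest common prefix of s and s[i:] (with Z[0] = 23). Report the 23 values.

Z[0]=23
i=1: fresh scan; Z[1]=0
i=2: fresh scan; Z[2]=0
i=3: fresh scan; Z[3]=0
i=4: fresh scan; Z[4]=0
i=5: fresh scan; Z[5]=0
i=6: fresh scan; Z[6]=0
i=7: fresh scan; Z[7]=1 grow→box=[7,8)
i=8: fresh scan; Z[8]=4 grow→box=[8,12)
i=9: min(r-i=3, Z[1]=0)=0; Z[9]=0
i=10: min(r-i=2, Z[2]=0)=0; Z[10]=0
i=11: min(r-i=1, Z[3]=0)=0; Z[11]=0
i=12: fresh scan; Z[12]=0
i=13: fresh scan; Z[13]=0
i=14: fresh scan; Z[14]=0
i=15: fresh scan; Z[15]=1 grow→box=[15,16)
i=16: fresh scan; Z[16]=2 grow→box=[16,18)
i=17: min(r-i=1, Z[1]=0)=0; Z[17]=0
i=18: fresh scan; Z[18]=0
i=19: fresh scan; Z[19]=0
i=20: fresh scan; Z[20]=0
i=21: fresh scan; Z[21]=2 grow→box=[21,23)
i=22: min(r-i=1, Z[1]=0)=0; Z[22]=0

[23, 0, 0, 0, 0, 0, 0, 1, 4, 0, 0, 0, 0, 0, 0, 1, 2, 0, 0, 0, 0, 2, 0]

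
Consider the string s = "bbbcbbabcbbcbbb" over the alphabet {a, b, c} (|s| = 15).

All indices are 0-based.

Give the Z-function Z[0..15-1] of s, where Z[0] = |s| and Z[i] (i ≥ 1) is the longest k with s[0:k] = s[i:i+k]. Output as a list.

[15, 2, 1, 0, 2, 1, 0, 1, 0, 2, 1, 0, 3, 2, 1]

Z[0]=15
i=1: fresh scan; Z[1]=2 scan→box=[1,3)
i=2: min(r-i=1, Z[1]=2)=1; Z[2]=1
i=3: fresh scan; Z[3]=0
i=4: fresh scan; Z[4]=2 scan→box=[4,6)
i=5: min(r-i=1, Z[1]=2)=1; Z[5]=1
i=6: fresh scan; Z[6]=0
i=7: fresh scan; Z[7]=1 scan→box=[7,8)
i=8: fresh scan; Z[8]=0
i=9: fresh scan; Z[9]=2 scan→box=[9,11)
i=10: min(r-i=1, Z[1]=2)=1; Z[10]=1
i=11: fresh scan; Z[11]=0
i=12: fresh scan; Z[12]=3 scan→box=[12,15)
i=13: min(r-i=2, Z[1]=2)=2; Z[13]=2
i=14: min(r-i=1, Z[2]=1)=1; Z[14]=1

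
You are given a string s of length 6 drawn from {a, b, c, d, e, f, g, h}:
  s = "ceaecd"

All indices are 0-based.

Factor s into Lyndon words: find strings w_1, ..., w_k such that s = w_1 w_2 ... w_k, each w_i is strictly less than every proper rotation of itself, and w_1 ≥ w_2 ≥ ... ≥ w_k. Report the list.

["ce", "aecd"]

emit factor 1: 'ce' (i=0, period=2)
emit factor 2: 'aecd' (i=2, period=4)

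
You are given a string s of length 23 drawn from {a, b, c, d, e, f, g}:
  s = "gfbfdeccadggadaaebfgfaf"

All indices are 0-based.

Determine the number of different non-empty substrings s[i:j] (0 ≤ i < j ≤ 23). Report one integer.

257

rank→(start, suffix):
  0 → (14, 'aaebfgfaf')
  1 → (12, 'adaaebfgfaf')
  2 → (8, 'adggadaaebfgfaf')
  3 → (15, 'aebfgfaf')
  4 → (21, 'af')
  5 → (2, 'bfdeccadggadaaebfgfaf')
  6 → (17, 'bfgfaf')
  7 → (7, 'cadggadaaebfgfaf')
  8 → (6, 'ccadggadaaebfgfaf')
  9 → (13, 'daaebfgfaf')
  10 → (4, 'deccadggadaaebfgfaf')
  11 → (9, 'dggadaaebfgfaf')
  12 → (16, 'ebfgfaf')
  13 → (5, 'eccadggadaaebfgfaf')
  14 → (22, 'f')
  15 → (20, 'faf')
  16 → (1, 'fbfdeccadggadaaebfgfaf')
  17 → (3, 'fdeccadggadaaebfgfaf')
  18 → (18, 'fgfaf')
  19 → (11, 'gadaaebfgfaf')
  20 → (19, 'gfaf')
  21 → (0, 'gfbfdeccadggadaaebfgfaf')
  22 → (10, 'ggadaaebfgfaf')

SA = [14, 12, 8, 15, 21, 2, 17, 7, 6, 13, 4, 9, 16, 5, 22, 20, 1, 3, 18, 11, 19, 0, 10]
[i] adj suffixes → lcp
  [1] 14/12 → 1 ('a')
  [2] 12/8 → 2 ('ad')
  [3] 8/15 → 1 ('a')
  [4] 15/21 → 1 ('a')
  [5] 21/2 → 0 ('')
  [6] 2/17 → 2 ('bf')
  [7] 17/7 → 0 ('')
  [8] 7/6 → 1 ('c')
  [9] 6/13 → 0 ('')
  [10] 13/4 → 1 ('d')
  [11] 4/9 → 1 ('d')
  [12] 9/16 → 0 ('')
  [13] 16/5 → 1 ('e')
  [14] 5/22 → 0 ('')
  [15] 22/20 → 1 ('f')
  [16] 20/1 → 1 ('f')
  [17] 1/3 → 1 ('f')
  [18] 3/18 → 1 ('f')
  [19] 18/11 → 0 ('')
  [20] 11/19 → 1 ('g')
  [21] 19/0 → 2 ('gf')
  [22] 0/10 → 1 ('g')

n(n+1)/2 = 23·24/2 = 276
Σ LCP = 0 + 1 + 2 + 1 + 1 + 0 + 2 + 0 + 1 + 0 + 1 + 1 + 0 + 1 + 0 + 1 + 1 + 1 + 1 + 0 + 1 + 2 + 1 = 19
distinct = 276 − 19 = 257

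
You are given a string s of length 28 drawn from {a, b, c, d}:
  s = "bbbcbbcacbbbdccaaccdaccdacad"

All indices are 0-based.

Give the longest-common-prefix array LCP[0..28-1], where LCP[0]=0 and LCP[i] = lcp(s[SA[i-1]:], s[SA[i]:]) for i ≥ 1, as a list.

rank→(start, suffix):
  0 → (15, 'aaccdaccdacad')
  1 → (24, 'acad')
  2 → (7, 'acbbbdccaaccdaccdacad')
  3 → (20, 'accdacad')
  4 → (16, 'accdaccdacad')
  5 → (26, 'ad')
  6 → (0, 'bbbcbbcacbbbdccaaccdaccdacad')
  7 → (9, 'bbbdccaaccdaccdacad')
  8 → (4, 'bbcacbbbdccaaccdaccdacad')
  9 → (1, 'bbcbbcacbbbdccaaccdaccdacad')
  10 → (10, 'bbdccaaccdaccdacad')
  11 → (5, 'bcacbbbdccaaccdaccdacad')
  12 → (2, 'bcbbcacbbbdccaaccdaccdacad')
  13 → (11, 'bdccaaccdaccdacad')
  14 → (14, 'caaccdaccdacad')
  15 → (6, 'cacbbbdccaaccdaccdacad')
  16 → (25, 'cad')
  17 → (8, 'cbbbdccaaccdaccdacad')
  18 → (3, 'cbbcacbbbdccaaccdaccdacad')
  19 → (13, 'ccaaccdaccdacad')
  20 → (21, 'ccdacad')
  21 → (17, 'ccdaccdacad')
  22 → (22, 'cdacad')
  23 → (18, 'cdaccdacad')
  24 → (27, 'd')
  25 → (23, 'dacad')
  26 → (19, 'daccdacad')
  27 → (12, 'dccaaccdaccdacad')

SA = [15, 24, 7, 20, 16, 26, 0, 9, 4, 1, 10, 5, 2, 11, 14, 6, 25, 8, 3, 13, 21, 17, 22, 18, 27, 23, 19, 12]
rank  pair      lcp
   1  s[15:],s[24:]  1  'a'
   2  s[24:],s[7:]  2  'ac'
   3  s[7:],s[20:]  2  'ac'
   4  s[20:],s[16:]  6  'accdac'
   5  s[16:],s[26:]  1  'a'
   6  s[26:],s[0:]  0  ''
   7  s[0:],s[9:]  3  'bbb'
   8  s[9:],s[4:]  2  'bb'
   9  s[4:],s[1:]  3  'bbc'
  10  s[1:],s[10:]  2  'bb'
  11  s[10:],s[5:]  1  'b'
  12  s[5:],s[2:]  2  'bc'
  13  s[2:],s[11:]  1  'b'
  14  s[11:],s[14:]  0  ''
  15  s[14:],s[6:]  2  'ca'
  16  s[6:],s[25:]  2  'ca'
  17  s[25:],s[8:]  1  'c'
  18  s[8:],s[3:]  3  'cbb'
  19  s[3:],s[13:]  1  'c'
  20  s[13:],s[21:]  2  'cc'
  21  s[21:],s[17:]  5  'ccdac'
  22  s[17:],s[22:]  1  'c'
  23  s[22:],s[18:]  4  'cdac'
  24  s[18:],s[27:]  0  ''
  25  s[27:],s[23:]  1  'd'
  26  s[23:],s[19:]  3  'dac'
  27  s[19:],s[12:]  1  'd'

[0, 1, 2, 2, 6, 1, 0, 3, 2, 3, 2, 1, 2, 1, 0, 2, 2, 1, 3, 1, 2, 5, 1, 4, 0, 1, 3, 1]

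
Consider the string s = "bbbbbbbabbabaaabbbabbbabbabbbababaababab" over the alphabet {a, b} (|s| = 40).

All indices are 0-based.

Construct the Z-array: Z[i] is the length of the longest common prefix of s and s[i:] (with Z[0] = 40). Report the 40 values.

Z[0]=40
i=1: fresh scan; Z[1]=6 grow→box=[1,7)
i=2: min(r-i=5, Z[1]=6)=5; Z[2]=5
i=3: min(r-i=4, Z[2]=5)=4; Z[3]=4
i=4: min(r-i=3, Z[3]=4)=3; Z[4]=3
i=5: min(r-i=2, Z[4]=3)=2; Z[5]=2
i=6: min(r-i=1, Z[5]=2)=1; Z[6]=1
i=7: fresh scan; Z[7]=0
i=8: fresh scan; Z[8]=2 grow→box=[8,10)
i=9: min(r-i=1, Z[1]=6)=1; Z[9]=1
i=10: fresh scan; Z[10]=0
i=11: fresh scan; Z[11]=1 grow→box=[11,12)
i=12: fresh scan; Z[12]=0
i=13: fresh scan; Z[13]=0
i=14: fresh scan; Z[14]=0
i=15: fresh scan; Z[15]=3 grow→box=[15,18)
i=16: min(r-i=2, Z[1]=6)=2; Z[16]=2
i=17: min(r-i=1, Z[2]=5)=1; Z[17]=1
i=18: fresh scan; Z[18]=0
i=19: fresh scan; Z[19]=3 grow→box=[19,22)
i=20: min(r-i=2, Z[1]=6)=2; Z[20]=2
i=21: min(r-i=1, Z[2]=5)=1; Z[21]=1
i=22: fresh scan; Z[22]=0
i=23: fresh scan; Z[23]=2 grow→box=[23,25)
i=24: min(r-i=1, Z[1]=6)=1; Z[24]=1
i=25: fresh scan; Z[25]=0
i=26: fresh scan; Z[26]=3 grow→box=[26,29)
i=27: min(r-i=2, Z[1]=6)=2; Z[27]=2
i=28: min(r-i=1, Z[2]=5)=1; Z[28]=1
i=29: fresh scan; Z[29]=0
i=30: fresh scan; Z[30]=1 grow→box=[30,31)
i=31: fresh scan; Z[31]=0
i=32: fresh scan; Z[32]=1 grow→box=[32,33)
i=33: fresh scan; Z[33]=0
i=34: fresh scan; Z[34]=0
i=35: fresh scan; Z[35]=1 grow→box=[35,36)
i=36: fresh scan; Z[36]=0
i=37: fresh scan; Z[37]=1 grow→box=[37,38)
i=38: fresh scan; Z[38]=0
i=39: fresh scan; Z[39]=1 grow→box=[39,40)

[40, 6, 5, 4, 3, 2, 1, 0, 2, 1, 0, 1, 0, 0, 0, 3, 2, 1, 0, 3, 2, 1, 0, 2, 1, 0, 3, 2, 1, 0, 1, 0, 1, 0, 0, 1, 0, 1, 0, 1]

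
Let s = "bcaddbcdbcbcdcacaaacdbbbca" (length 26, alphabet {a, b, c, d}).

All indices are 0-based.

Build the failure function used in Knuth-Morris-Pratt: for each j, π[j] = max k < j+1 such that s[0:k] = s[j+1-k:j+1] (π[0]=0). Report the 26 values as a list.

[0, 0, 0, 0, 0, 1, 2, 0, 1, 2, 1, 2, 0, 0, 0, 0, 0, 0, 0, 0, 0, 1, 1, 1, 2, 3]

π[0] = 0
j=1 s[j]='c': π[1]=0 (border '')
j=2 s[j]='a': π[2]=0 (border '')
j=3 s[j]='d': π[3]=0 (border '')
j=4 s[j]='d': π[4]=0 (border '')
j=5 s[j]='b': π[5]=1 (border 'b')
j=6 s[j]='c': π[6]=2 (border 'bc')
j=7 s[j]='d': k: 2→0; π[7]=0 (border '')
j=8 s[j]='b': π[8]=1 (border 'b')
j=9 s[j]='c': π[9]=2 (border 'bc')
j=10 s[j]='b': k: 2→0; π[10]=1 (border 'b')
j=11 s[j]='c': π[11]=2 (border 'bc')
j=12 s[j]='d': k: 2→0; π[12]=0 (border '')
j=13 s[j]='c': π[13]=0 (border '')
j=14 s[j]='a': π[14]=0 (border '')
j=15 s[j]='c': π[15]=0 (border '')
j=16 s[j]='a': π[16]=0 (border '')
j=17 s[j]='a': π[17]=0 (border '')
j=18 s[j]='a': π[18]=0 (border '')
j=19 s[j]='c': π[19]=0 (border '')
j=20 s[j]='d': π[20]=0 (border '')
j=21 s[j]='b': π[21]=1 (border 'b')
j=22 s[j]='b': k: 1→0; π[22]=1 (border 'b')
j=23 s[j]='b': k: 1→0; π[23]=1 (border 'b')
j=24 s[j]='c': π[24]=2 (border 'bc')
j=25 s[j]='a': π[25]=3 (border 'bca')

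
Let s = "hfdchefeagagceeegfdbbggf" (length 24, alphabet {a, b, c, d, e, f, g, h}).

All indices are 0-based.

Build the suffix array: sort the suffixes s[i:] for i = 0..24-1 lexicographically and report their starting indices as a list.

[8, 10, 19, 20, 12, 3, 18, 2, 7, 13, 14, 5, 15, 23, 17, 1, 6, 9, 11, 22, 16, 21, 4, 0]

rank | idx | suffix
   0 |   8 | agagceeegfdbbggf
   1 |  10 | agceeegfdbbggf
   2 |  19 | bbggf
   3 |  20 | bggf
   4 |  12 | ceeegfdbbggf
   5 |   3 | chefeagagceeegfdbbggf
   6 |  18 | dbbggf
   7 |   2 | dchefeagagceeegfdbbggf
   8 |   7 | eagagceeegfdbbggf
   9 |  13 | eeegfdbbggf
  10 |  14 | eegfdbbggf
  11 |   5 | efeagagceeegfdbbggf
  12 |  15 | egfdbbggf
  13 |  23 | f
  14 |  17 | fdbbggf
  15 |   1 | fdchefeagagceeegfdbbggf
  16 |   6 | feagagceeegfdbbggf
  17 |   9 | gagceeegfdbbggf
  18 |  11 | gceeegfdbbggf
  19 |  22 | gf
  20 |  16 | gfdbbggf
  21 |  21 | ggf
  22 |   4 | hefeagagceeegfdbbggf
  23 |   0 | hfdchefeagagceeegfdbbggf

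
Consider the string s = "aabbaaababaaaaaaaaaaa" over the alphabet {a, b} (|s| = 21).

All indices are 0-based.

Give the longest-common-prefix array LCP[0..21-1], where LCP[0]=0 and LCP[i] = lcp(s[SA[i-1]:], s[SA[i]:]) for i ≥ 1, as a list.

[0, 1, 2, 3, 4, 5, 6, 7, 8, 9, 10, 3, 2, 3, 1, 3, 2, 0, 4, 2, 1]

sorted suffixes:
  #0 SA[0]=20  'a'
  #1 SA[1]=19  'aa'
  #2 SA[2]=18  'aaa'
  #3 SA[3]=17  'aaaa'
  #4 SA[4]=16  'aaaaa'
  #5 SA[5]=15  'aaaaaa'
  #6 SA[6]=14  'aaaaaaa'
  #7 SA[7]=13  'aaaaaaaa'
  #8 SA[8]=12  'aaaaaaaaa'
  #9 SA[9]=11  'aaaaaaaaaa'
  #10 SA[10]=10  'aaaaaaaaaaa'
  #11 SA[11]=4  'aaababaaaaaaaaaaa'
  #12 SA[12]=5  'aababaaaaaaaaaaa'
  #13 SA[13]=0  'aabbaaababaaaaaaaaaaa'
  #14 SA[14]=8  'abaaaaaaaaaaa'
  #15 SA[15]=6  'ababaaaaaaaaaaa'
  #16 SA[16]=1  'abbaaababaaaaaaaaaaa'
  #17 SA[17]=9  'baaaaaaaaaaa'
  #18 SA[18]=3  'baaababaaaaaaaaaaa'
  #19 SA[19]=7  'babaaaaaaaaaaa'
  #20 SA[20]=2  'bbaaababaaaaaaaaaaa'

SA = [20, 19, 18, 17, 16, 15, 14, 13, 12, 11, 10, 4, 5, 0, 8, 6, 1, 9, 3, 7, 2]
rank  pair      lcp
   1  s[20:],s[19:]  1  'a'
   2  s[19:],s[18:]  2  'aa'
   3  s[18:],s[17:]  3  'aaa'
   4  s[17:],s[16:]  4  'aaaa'
   5  s[16:],s[15:]  5  'aaaaa'
   6  s[15:],s[14:]  6  'aaaaaa'
   7  s[14:],s[13:]  7  'aaaaaaa'
   8  s[13:],s[12:]  8  'aaaaaaaa'
   9  s[12:],s[11:]  9  'aaaaaaaaa'
  10  s[11:],s[10:]  10  'aaaaaaaaaa'
  11  s[10:],s[4:]  3  'aaa'
  12  s[4:],s[5:]  2  'aa'
  13  s[5:],s[0:]  3  'aab'
  14  s[0:],s[8:]  1  'a'
  15  s[8:],s[6:]  3  'aba'
  16  s[6:],s[1:]  2  'ab'
  17  s[1:],s[9:]  0  ''
  18  s[9:],s[3:]  4  'baaa'
  19  s[3:],s[7:]  2  'ba'
  20  s[7:],s[2:]  1  'b'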